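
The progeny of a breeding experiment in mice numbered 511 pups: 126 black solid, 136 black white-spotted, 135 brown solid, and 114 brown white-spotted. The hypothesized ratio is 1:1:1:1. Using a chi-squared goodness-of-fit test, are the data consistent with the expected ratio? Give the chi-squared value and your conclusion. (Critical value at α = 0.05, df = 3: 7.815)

2.448; consistent

Under the 1:1:1:1 hypothesis (Σ ratio = 4, N = 511):
  black solid: 511 × 1/4 = 127.75
  black white-spotted: 511 × 1/4 = 127.75
  brown solid: 511 × 1/4 = 127.75
  brown white-spotted: 511 × 1/4 = 127.75
χ² = Σ (O − E)² / E
  black solid: (126 − 127.75)² / 127.75 = 0.0240
  black white-spotted: (136 − 127.75)² / 127.75 = 0.5328
  brown solid: (135 − 127.75)² / 127.75 = 0.4114
  brown white-spotted: (114 − 127.75)² / 127.75 = 1.4799
χ² = 0.0240 + 0.5328 + 0.4114 + 1.4799 = 2.4481 ≈ 2.448
Degrees of freedom = 4 − 1 = 3; critical value at α = 0.05 is 7.815.
Since 2.448 < 7.815, we fail to reject the null hypothesis — the data are consistent with the 1:1:1:1 ratio.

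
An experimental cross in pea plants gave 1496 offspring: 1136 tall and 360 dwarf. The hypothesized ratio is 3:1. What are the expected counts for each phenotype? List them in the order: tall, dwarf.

The 3:1 ratio has 4 parts, so with N = 1496 the expected counts are:
  tall: 1496 × 3/4 = 1122
  dwarf: 1496 × 1/4 = 374

1122, 374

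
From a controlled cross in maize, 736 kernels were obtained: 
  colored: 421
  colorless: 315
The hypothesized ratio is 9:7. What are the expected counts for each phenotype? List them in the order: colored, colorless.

Total ratio parts = 16. Expected numbers out of 736:
  colored: 736 × 9/16 = 414
  colorless: 736 × 7/16 = 322

414, 322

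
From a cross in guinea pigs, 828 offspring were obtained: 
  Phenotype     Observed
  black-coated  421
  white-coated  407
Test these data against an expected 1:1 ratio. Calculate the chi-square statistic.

Under the 1:1 hypothesis (Σ ratio = 2, N = 828):
  black-coated: 828 × 1/2 = 414
  white-coated: 828 × 1/2 = 414
χ² = Σ (O − E)² / E
  black-coated: (421 − 414)² / 414 = 0.1184
  white-coated: (407 − 414)² / 414 = 0.1184
χ² = 0.1184 + 0.1184 = 0.2368 ≈ 0.237

0.237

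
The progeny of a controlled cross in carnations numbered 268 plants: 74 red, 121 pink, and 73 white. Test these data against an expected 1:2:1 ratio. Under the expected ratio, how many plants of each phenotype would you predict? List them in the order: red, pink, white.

The 1:2:1 ratio has 4 parts, so with N = 268 the expected counts are:
  red: 268 × 1/4 = 67
  pink: 268 × 2/4 = 134
  white: 268 × 1/4 = 67

67, 134, 67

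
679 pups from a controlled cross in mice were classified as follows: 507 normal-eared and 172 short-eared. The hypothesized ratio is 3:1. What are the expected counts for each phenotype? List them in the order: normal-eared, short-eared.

509.25, 169.75

Under the 3:1 hypothesis (Σ ratio = 4, N = 679):
  normal-eared: 679 × 3/4 = 509.25
  short-eared: 679 × 1/4 = 169.75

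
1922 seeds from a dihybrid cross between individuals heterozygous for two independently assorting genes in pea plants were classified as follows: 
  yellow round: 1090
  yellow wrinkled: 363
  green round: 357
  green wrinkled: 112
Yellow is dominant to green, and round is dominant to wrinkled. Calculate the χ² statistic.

0.673

A dihybrid F₂ with independent assortment and complete dominance at both loci gives a 9:3:3:1 phenotypic ratio.
Expected counts for N = 1922 under a 9:3:3:1 ratio (total parts = 16):
  yellow round: 1922 × 9/16 = 1081.125
  yellow wrinkled: 1922 × 3/16 = 360.375
  green round: 1922 × 3/16 = 360.375
  green wrinkled: 1922 × 1/16 = 120.125
χ² = Σ (O − E)² / E
  yellow round: (1090 − 1081.125)² / 1081.125 = 0.0729
  yellow wrinkled: (363 − 360.375)² / 360.375 = 0.0191
  green round: (357 − 360.375)² / 360.375 = 0.0316
  green wrinkled: (112 − 120.125)² / 120.125 = 0.5496
χ² = 0.0729 + 0.0191 + 0.0316 + 0.5496 = 0.6732 ≈ 0.673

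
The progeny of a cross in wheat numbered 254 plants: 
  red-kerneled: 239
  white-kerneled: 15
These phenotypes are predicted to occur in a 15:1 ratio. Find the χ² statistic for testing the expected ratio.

The 15:1 ratio has 16 parts, so with N = 254 the expected counts are:
  red-kerneled: 254 × 15/16 = 238.125
  white-kerneled: 254 × 1/16 = 15.875
χ² = Σ (O − E)² / E
  red-kerneled: (239 − 238.125)² / 238.125 = 0.0032
  white-kerneled: (15 − 15.875)² / 15.875 = 0.0482
χ² = 0.0032 + 0.0482 = 0.0514 ≈ 0.051

0.051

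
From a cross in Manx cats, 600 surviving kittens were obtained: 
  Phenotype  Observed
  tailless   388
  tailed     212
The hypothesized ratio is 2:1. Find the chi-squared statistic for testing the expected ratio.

Total ratio parts = 3. Expected numbers out of 600:
  tailless: 600 × 2/3 = 400
  tailed: 600 × 1/3 = 200
χ² = Σ (O − E)² / E
  tailless: (388 − 400)² / 400 = 0.3600
  tailed: (212 − 200)² / 200 = 0.7200
χ² = 0.3600 + 0.7200 = 1.080

1.080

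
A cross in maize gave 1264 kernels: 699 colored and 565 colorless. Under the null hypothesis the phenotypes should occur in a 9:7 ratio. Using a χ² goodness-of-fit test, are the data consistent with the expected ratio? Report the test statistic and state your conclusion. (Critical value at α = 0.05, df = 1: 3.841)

The 9:7 ratio has 16 parts, so with N = 1264 the expected counts are:
  colored: 1264 × 9/16 = 711
  colorless: 1264 × 7/16 = 553
χ² = Σ (O − E)² / E
  colored: (699 − 711)² / 711 = 0.2025
  colorless: (565 − 553)² / 553 = 0.2604
χ² = 0.2025 + 0.2604 = 0.4629 ≈ 0.463
Degrees of freedom = 2 − 1 = 1; critical value at α = 0.05 is 3.841.
Since 0.463 < 3.841, we fail to reject the null hypothesis — the data are consistent with the 9:7 ratio.

0.463; consistent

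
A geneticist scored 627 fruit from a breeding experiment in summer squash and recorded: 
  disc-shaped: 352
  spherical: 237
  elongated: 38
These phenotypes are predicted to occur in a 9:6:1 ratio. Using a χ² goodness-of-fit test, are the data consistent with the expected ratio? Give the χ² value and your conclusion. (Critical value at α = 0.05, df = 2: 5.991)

0.052; consistent

Expected counts for N = 627 under a 9:6:1 ratio (total parts = 16):
  disc-shaped: 627 × 9/16 = 352.6875
  spherical: 627 × 6/16 = 235.125
  elongated: 627 × 1/16 = 39.1875
χ² = Σ (O − E)² / E
  disc-shaped: (352 − 352.6875)² / 352.6875 = 0.0013
  spherical: (237 − 235.125)² / 235.125 = 0.0150
  elongated: (38 − 39.1875)² / 39.1875 = 0.0360
χ² = 0.0013 + 0.0150 + 0.0360 = 0.0523 ≈ 0.052
Degrees of freedom = 3 − 1 = 2; critical value at α = 0.05 is 5.991.
Since 0.052 < 5.991, we fail to reject the null hypothesis — the data are consistent with the 9:6:1 ratio.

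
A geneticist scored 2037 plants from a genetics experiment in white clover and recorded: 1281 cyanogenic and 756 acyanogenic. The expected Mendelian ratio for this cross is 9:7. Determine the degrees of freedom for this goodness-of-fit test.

A goodness-of-fit test with 2 phenotype classes has df = 2 − 1 = 1.

1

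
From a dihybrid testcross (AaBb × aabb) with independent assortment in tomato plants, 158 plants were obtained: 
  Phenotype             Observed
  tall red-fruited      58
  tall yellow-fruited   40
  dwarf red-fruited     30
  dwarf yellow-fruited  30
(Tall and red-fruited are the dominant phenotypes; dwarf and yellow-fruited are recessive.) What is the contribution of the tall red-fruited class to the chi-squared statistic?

A dihybrid testcross with independent assortment gives a 1:1:1:1 ratio.
Expected counts for N = 158 under a 1:1:1:1 ratio (total parts = 4):
  tall red-fruited: 158 × 1/4 = 39.5
  tall yellow-fruited: 158 × 1/4 = 39.5
  dwarf red-fruited: 158 × 1/4 = 39.5
  dwarf yellow-fruited: 158 × 1/4 = 39.5
Contribution of tall red-fruited: (58 − 39.5)² / 39.5 = 8.6646

8.665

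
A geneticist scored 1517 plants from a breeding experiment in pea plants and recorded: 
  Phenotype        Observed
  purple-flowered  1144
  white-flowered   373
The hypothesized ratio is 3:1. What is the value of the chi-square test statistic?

0.137

Total ratio parts = 4. Expected numbers out of 1517:
  purple-flowered: 1517 × 3/4 = 1137.75
  white-flowered: 1517 × 1/4 = 379.25
χ² = Σ (O − E)² / E
  purple-flowered: (1144 − 1137.75)² / 1137.75 = 0.0343
  white-flowered: (373 − 379.25)² / 379.25 = 0.1030
χ² = 0.0343 + 0.1030 = 0.1373 ≈ 0.137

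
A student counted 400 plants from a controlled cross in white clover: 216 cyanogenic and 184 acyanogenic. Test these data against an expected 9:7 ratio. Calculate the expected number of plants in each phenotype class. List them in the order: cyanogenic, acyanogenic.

225, 175

Expected counts for N = 400 under a 9:7 ratio (total parts = 16):
  cyanogenic: 400 × 9/16 = 225
  acyanogenic: 400 × 7/16 = 175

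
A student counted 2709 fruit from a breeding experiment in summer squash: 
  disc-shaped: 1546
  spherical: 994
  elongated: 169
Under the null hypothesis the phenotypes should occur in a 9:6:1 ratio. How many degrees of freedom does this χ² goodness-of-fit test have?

2

A goodness-of-fit test with 3 phenotype classes has df = 3 − 1 = 2.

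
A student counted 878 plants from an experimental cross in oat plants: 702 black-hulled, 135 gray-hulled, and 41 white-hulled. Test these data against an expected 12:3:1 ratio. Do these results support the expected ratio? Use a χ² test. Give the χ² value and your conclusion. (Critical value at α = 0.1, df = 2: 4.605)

The 12:3:1 ratio has 16 parts, so with N = 878 the expected counts are:
  black-hulled: 878 × 12/16 = 658.5
  gray-hulled: 878 × 3/16 = 164.625
  white-hulled: 878 × 1/16 = 54.875
χ² = Σ (O − E)² / E
  black-hulled: (702 − 658.5)² / 658.5 = 2.8736
  gray-hulled: (135 − 164.625)² / 164.625 = 5.3312
  white-hulled: (41 − 54.875)² / 54.875 = 3.5083
χ² = 2.8736 + 5.3312 + 3.5083 = 11.7131 ≈ 11.713
Degrees of freedom = 3 − 1 = 2; critical value at α = 0.1 is 4.605.
Since 11.713 > 4.605, we reject the null hypothesis — the data do not fit the 12:3:1 ratio.

11.713; not consistent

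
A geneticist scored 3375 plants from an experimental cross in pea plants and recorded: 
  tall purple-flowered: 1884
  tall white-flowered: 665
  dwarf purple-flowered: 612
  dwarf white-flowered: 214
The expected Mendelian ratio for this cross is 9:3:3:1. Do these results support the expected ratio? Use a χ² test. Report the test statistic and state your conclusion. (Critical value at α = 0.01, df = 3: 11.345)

The 9:3:3:1 ratio has 16 parts, so with N = 3375 the expected counts are:
  tall purple-flowered: 3375 × 9/16 = 1898.4375
  tall white-flowered: 3375 × 3/16 = 632.8125
  dwarf purple-flowered: 3375 × 3/16 = 632.8125
  dwarf white-flowered: 3375 × 1/16 = 210.9375
χ² = Σ (O − E)² / E
  tall purple-flowered: (1884 − 1898.4375)² / 1898.4375 = 0.1098
  tall white-flowered: (665 − 632.8125)² / 632.8125 = 1.6372
  dwarf purple-flowered: (612 − 632.8125)² / 632.8125 = 0.6845
  dwarf white-flowered: (214 − 210.9375)² / 210.9375 = 0.0445
χ² = 0.1098 + 1.6372 + 0.6845 + 0.0445 = 2.476
Degrees of freedom = 4 − 1 = 3; critical value at α = 0.01 is 11.345.
Since 2.476 < 11.345, we fail to reject the null hypothesis — the data are consistent with the 9:3:3:1 ratio.

2.476; consistent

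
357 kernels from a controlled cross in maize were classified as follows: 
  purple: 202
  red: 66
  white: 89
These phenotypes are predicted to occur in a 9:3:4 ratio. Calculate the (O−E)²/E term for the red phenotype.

The 9:3:4 ratio has 16 parts, so with N = 357 the expected counts are:
  purple: 357 × 9/16 = 200.8125
  red: 357 × 3/16 = 66.9375
  white: 357 × 4/16 = 89.25
Contribution of red: (66 − 66.9375)² / 66.9375 = 0.0131

0.013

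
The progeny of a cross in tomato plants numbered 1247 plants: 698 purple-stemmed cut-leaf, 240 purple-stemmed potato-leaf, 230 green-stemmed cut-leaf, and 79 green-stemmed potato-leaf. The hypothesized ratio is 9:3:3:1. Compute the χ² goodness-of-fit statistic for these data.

0.257

The 9:3:3:1 ratio has 16 parts, so with N = 1247 the expected counts are:
  purple-stemmed cut-leaf: 1247 × 9/16 = 701.4375
  purple-stemmed potato-leaf: 1247 × 3/16 = 233.8125
  green-stemmed cut-leaf: 1247 × 3/16 = 233.8125
  green-stemmed potato-leaf: 1247 × 1/16 = 77.9375
χ² = Σ (O − E)² / E
  purple-stemmed cut-leaf: (698 − 701.4375)² / 701.4375 = 0.0168
  purple-stemmed potato-leaf: (240 − 233.8125)² / 233.8125 = 0.1637
  green-stemmed cut-leaf: (230 − 233.8125)² / 233.8125 = 0.0622
  green-stemmed potato-leaf: (79 − 77.9375)² / 77.9375 = 0.0145
χ² = 0.0168 + 0.1637 + 0.0622 + 0.0145 = 0.2572 ≈ 0.257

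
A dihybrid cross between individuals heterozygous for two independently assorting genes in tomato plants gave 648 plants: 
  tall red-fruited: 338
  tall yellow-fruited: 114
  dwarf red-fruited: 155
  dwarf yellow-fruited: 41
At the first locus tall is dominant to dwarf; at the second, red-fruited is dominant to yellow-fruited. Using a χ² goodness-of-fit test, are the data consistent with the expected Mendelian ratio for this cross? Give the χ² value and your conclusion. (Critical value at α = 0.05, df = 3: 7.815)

A dihybrid F₂ with independent assortment and complete dominance at both loci gives a 9:3:3:1 phenotypic ratio.
Under the 9:3:3:1 hypothesis (Σ ratio = 16, N = 648):
  tall red-fruited: 648 × 9/16 = 364.5
  tall yellow-fruited: 648 × 3/16 = 121.5
  dwarf red-fruited: 648 × 3/16 = 121.5
  dwarf yellow-fruited: 648 × 1/16 = 40.5
χ² = Σ (O − E)² / E
  tall red-fruited: (338 − 364.5)² / 364.5 = 1.9266
  tall yellow-fruited: (114 − 121.5)² / 121.5 = 0.4630
  dwarf red-fruited: (155 − 121.5)² / 121.5 = 9.2366
  dwarf yellow-fruited: (41 − 40.5)² / 40.5 = 0.0062
χ² = 1.9266 + 0.4630 + 9.2366 + 0.0062 = 11.6324 ≈ 11.632
Degrees of freedom = 4 − 1 = 3; critical value at α = 0.05 is 7.815.
Since 11.632 > 7.815, we reject the null hypothesis — the data do not fit the 9:3:3:1 ratio.

11.632; not consistent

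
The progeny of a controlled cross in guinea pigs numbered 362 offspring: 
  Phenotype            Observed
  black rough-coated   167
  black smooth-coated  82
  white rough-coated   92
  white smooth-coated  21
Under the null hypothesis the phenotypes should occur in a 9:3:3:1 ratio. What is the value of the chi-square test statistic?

18.219

Expected counts for N = 362 under a 9:3:3:1 ratio (total parts = 16):
  black rough-coated: 362 × 9/16 = 203.625
  black smooth-coated: 362 × 3/16 = 67.875
  white rough-coated: 362 × 3/16 = 67.875
  white smooth-coated: 362 × 1/16 = 22.625
χ² = Σ (O − E)² / E
  black rough-coated: (167 − 203.625)² / 203.625 = 6.5876
  black smooth-coated: (82 − 67.875)² / 67.875 = 2.9395
  white rough-coated: (92 − 67.875)² / 67.875 = 8.5748
  white smooth-coated: (21 − 22.625)² / 22.625 = 0.1167
χ² = 6.5876 + 2.9395 + 8.5748 + 0.1167 = 18.2186 ≈ 18.219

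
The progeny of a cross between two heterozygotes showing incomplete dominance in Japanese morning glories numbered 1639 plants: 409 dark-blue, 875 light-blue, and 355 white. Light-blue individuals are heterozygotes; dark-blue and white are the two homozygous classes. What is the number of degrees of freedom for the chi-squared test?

2

With incomplete dominance, a heterozygote × heterozygote cross gives a 1:2:1 phenotypic ratio.
A goodness-of-fit test with 3 phenotype classes has df = 3 − 1 = 2.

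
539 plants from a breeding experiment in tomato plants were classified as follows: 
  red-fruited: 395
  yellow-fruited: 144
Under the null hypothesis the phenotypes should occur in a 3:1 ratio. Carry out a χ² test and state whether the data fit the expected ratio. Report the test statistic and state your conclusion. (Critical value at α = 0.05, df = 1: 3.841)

0.847; consistent

Total ratio parts = 4. Expected numbers out of 539:
  red-fruited: 539 × 3/4 = 404.25
  yellow-fruited: 539 × 1/4 = 134.75
χ² = Σ (O − E)² / E
  red-fruited: (395 − 404.25)² / 404.25 = 0.2117
  yellow-fruited: (144 − 134.75)² / 134.75 = 0.6350
χ² = 0.2117 + 0.6350 = 0.8467 ≈ 0.847
Degrees of freedom = 2 − 1 = 1; critical value at α = 0.05 is 3.841.
Since 0.847 < 3.841, we fail to reject the null hypothesis — the data are consistent with the 3:1 ratio.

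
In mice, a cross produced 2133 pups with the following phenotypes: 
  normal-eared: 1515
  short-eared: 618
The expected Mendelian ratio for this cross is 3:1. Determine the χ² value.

17.959

Under the 3:1 hypothesis (Σ ratio = 4, N = 2133):
  normal-eared: 2133 × 3/4 = 1599.75
  short-eared: 2133 × 1/4 = 533.25
χ² = Σ (O − E)² / E
  normal-eared: (1515 − 1599.75)² / 1599.75 = 4.4898
  short-eared: (618 − 533.25)² / 533.25 = 13.4694
χ² = 4.4898 + 13.4694 = 17.9592 ≈ 17.959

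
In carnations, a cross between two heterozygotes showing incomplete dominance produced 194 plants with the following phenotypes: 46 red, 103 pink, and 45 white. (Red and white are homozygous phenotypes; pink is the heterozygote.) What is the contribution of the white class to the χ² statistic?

With incomplete dominance, a heterozygote × heterozygote cross gives a 1:2:1 phenotypic ratio.
The 1:2:1 ratio has 4 parts, so with N = 194 the expected counts are:
  red: 194 × 1/4 = 48.5
  pink: 194 × 2/4 = 97
  white: 194 × 1/4 = 48.5
Contribution of white: (45 − 48.5)² / 48.5 = 0.2526

0.253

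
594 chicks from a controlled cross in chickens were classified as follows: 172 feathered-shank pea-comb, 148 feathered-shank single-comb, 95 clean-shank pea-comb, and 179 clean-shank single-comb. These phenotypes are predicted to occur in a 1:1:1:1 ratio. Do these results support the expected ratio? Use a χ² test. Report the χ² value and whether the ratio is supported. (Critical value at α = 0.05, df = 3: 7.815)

29.259; not consistent

The 1:1:1:1 ratio has 4 parts, so with N = 594 the expected counts are:
  feathered-shank pea-comb: 594 × 1/4 = 148.5
  feathered-shank single-comb: 594 × 1/4 = 148.5
  clean-shank pea-comb: 594 × 1/4 = 148.5
  clean-shank single-comb: 594 × 1/4 = 148.5
χ² = Σ (O − E)² / E
  feathered-shank pea-comb: (172 − 148.5)² / 148.5 = 3.7189
  feathered-shank single-comb: (148 − 148.5)² / 148.5 = 0.0017
  clean-shank pea-comb: (95 − 148.5)² / 148.5 = 19.2744
  clean-shank single-comb: (179 − 148.5)² / 148.5 = 6.2643
χ² = 3.7189 + 0.0017 + 19.2744 + 6.2643 = 29.2593 ≈ 29.259
Degrees of freedom = 4 − 1 = 3; critical value at α = 0.05 is 7.815.
Since 29.259 > 7.815, we reject the null hypothesis — the data do not fit the 1:1:1:1 ratio.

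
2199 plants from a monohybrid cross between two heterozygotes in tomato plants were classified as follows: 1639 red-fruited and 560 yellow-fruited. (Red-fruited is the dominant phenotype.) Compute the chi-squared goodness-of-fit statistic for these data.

0.255

For a monohybrid cross between heterozygotes with complete dominance, the expected phenotypic ratio is 3:1.
Under the 3:1 hypothesis (Σ ratio = 4, N = 2199):
  red-fruited: 2199 × 3/4 = 1649.25
  yellow-fruited: 2199 × 1/4 = 549.75
χ² = Σ (O − E)² / E
  red-fruited: (1639 − 1649.25)² / 1649.25 = 0.0637
  yellow-fruited: (560 − 549.75)² / 549.75 = 0.1911
χ² = 0.0637 + 0.1911 = 0.2548 ≈ 0.255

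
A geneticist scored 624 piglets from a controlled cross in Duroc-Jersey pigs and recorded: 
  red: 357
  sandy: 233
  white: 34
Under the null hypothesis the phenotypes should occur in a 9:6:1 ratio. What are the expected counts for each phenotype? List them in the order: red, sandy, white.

Expected counts for N = 624 under a 9:6:1 ratio (total parts = 16):
  red: 624 × 9/16 = 351
  sandy: 624 × 6/16 = 234
  white: 624 × 1/16 = 39

351, 234, 39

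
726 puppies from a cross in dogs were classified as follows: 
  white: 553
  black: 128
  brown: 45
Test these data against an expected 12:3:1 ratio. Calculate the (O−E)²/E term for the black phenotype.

0.485

Expected counts for N = 726 under a 12:3:1 ratio (total parts = 16):
  white: 726 × 12/16 = 544.5
  black: 726 × 3/16 = 136.125
  brown: 726 × 1/16 = 45.375
Contribution of black: (128 − 136.125)² / 136.125 = 0.4850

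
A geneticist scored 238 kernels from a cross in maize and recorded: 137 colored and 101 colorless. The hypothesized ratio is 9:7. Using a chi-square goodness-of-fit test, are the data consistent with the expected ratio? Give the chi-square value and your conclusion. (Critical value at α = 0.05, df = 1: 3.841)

0.167; consistent

Under the 9:7 hypothesis (Σ ratio = 16, N = 238):
  colored: 238 × 9/16 = 133.875
  colorless: 238 × 7/16 = 104.125
χ² = Σ (O − E)² / E
  colored: (137 − 133.875)² / 133.875 = 0.0729
  colorless: (101 − 104.125)² / 104.125 = 0.0938
χ² = 0.0729 + 0.0938 = 0.1667 ≈ 0.167
Degrees of freedom = 2 − 1 = 1; critical value at α = 0.05 is 3.841.
Since 0.167 < 3.841, we fail to reject the null hypothesis — the data are consistent with the 9:7 ratio.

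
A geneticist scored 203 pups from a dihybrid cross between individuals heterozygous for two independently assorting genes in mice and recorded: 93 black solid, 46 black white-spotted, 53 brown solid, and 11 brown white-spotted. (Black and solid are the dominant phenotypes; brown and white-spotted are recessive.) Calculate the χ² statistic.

11.673

A dihybrid F₂ with independent assortment and complete dominance at both loci gives a 9:3:3:1 phenotypic ratio.
Under the 9:3:3:1 hypothesis (Σ ratio = 16, N = 203):
  black solid: 203 × 9/16 = 114.1875
  black white-spotted: 203 × 3/16 = 38.0625
  brown solid: 203 × 3/16 = 38.0625
  brown white-spotted: 203 × 1/16 = 12.6875
χ² = Σ (O − E)² / E
  black solid: (93 − 114.1875)² / 114.1875 = 3.9313
  black white-spotted: (46 − 38.0625)² / 38.0625 = 1.6553
  brown solid: (53 − 38.0625)² / 38.0625 = 5.8622
  brown white-spotted: (11 − 12.6875)² / 12.6875 = 0.2244
χ² = 3.9313 + 1.6553 + 5.8622 + 0.2244 = 11.6732 ≈ 11.673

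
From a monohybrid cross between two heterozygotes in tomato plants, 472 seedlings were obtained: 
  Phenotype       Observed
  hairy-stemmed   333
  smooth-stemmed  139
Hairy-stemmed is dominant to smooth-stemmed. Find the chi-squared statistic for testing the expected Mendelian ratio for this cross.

4.983

For a monohybrid cross between heterozygotes with complete dominance, the expected phenotypic ratio is 3:1.
Expected counts for N = 472 under a 3:1 ratio (total parts = 4):
  hairy-stemmed: 472 × 3/4 = 354
  smooth-stemmed: 472 × 1/4 = 118
χ² = Σ (O − E)² / E
  hairy-stemmed: (333 − 354)² / 354 = 1.2458
  smooth-stemmed: (139 − 118)² / 118 = 3.7373
χ² = 1.2458 + 3.7373 = 4.9831 ≈ 4.983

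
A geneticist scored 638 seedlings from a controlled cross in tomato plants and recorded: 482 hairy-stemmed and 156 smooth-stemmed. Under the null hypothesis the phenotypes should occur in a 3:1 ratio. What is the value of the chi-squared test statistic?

0.102

Expected counts for N = 638 under a 3:1 ratio (total parts = 4):
  hairy-stemmed: 638 × 3/4 = 478.5
  smooth-stemmed: 638 × 1/4 = 159.5
χ² = Σ (O − E)² / E
  hairy-stemmed: (482 − 478.5)² / 478.5 = 0.0256
  smooth-stemmed: (156 − 159.5)² / 159.5 = 0.0768
χ² = 0.0256 + 0.0768 = 0.1024 ≈ 0.102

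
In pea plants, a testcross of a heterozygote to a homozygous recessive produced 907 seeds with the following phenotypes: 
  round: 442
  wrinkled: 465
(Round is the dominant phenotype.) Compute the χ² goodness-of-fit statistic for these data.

A testcross of a heterozygote (Aa × aa) gives a 1:1 phenotypic ratio.
The 1:1 ratio has 2 parts, so with N = 907 the expected counts are:
  round: 907 × 1/2 = 453.5
  wrinkled: 907 × 1/2 = 453.5
χ² = Σ (O − E)² / E
  round: (442 − 453.5)² / 453.5 = 0.2916
  wrinkled: (465 − 453.5)² / 453.5 = 0.2916
χ² = 0.2916 + 0.2916 = 0.5832 ≈ 0.583

0.583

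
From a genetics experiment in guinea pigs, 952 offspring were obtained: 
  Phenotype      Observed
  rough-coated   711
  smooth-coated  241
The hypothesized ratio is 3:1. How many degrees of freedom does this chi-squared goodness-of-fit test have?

1

A goodness-of-fit test with 2 phenotype classes has df = 2 − 1 = 1.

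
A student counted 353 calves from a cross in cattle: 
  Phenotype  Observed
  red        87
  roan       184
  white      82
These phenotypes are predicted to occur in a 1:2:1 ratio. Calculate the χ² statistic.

The 1:2:1 ratio has 4 parts, so with N = 353 the expected counts are:
  red: 353 × 1/4 = 88.25
  roan: 353 × 2/4 = 176.5
  white: 353 × 1/4 = 88.25
χ² = Σ (O − E)² / E
  red: (87 − 88.25)² / 88.25 = 0.0177
  roan: (184 − 176.5)² / 176.5 = 0.3187
  white: (82 − 88.25)² / 88.25 = 0.4426
χ² = 0.0177 + 0.3187 + 0.4426 = 0.779

0.779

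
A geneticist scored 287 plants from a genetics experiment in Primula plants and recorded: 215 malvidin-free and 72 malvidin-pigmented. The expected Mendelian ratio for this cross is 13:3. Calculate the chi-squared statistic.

Expected counts for N = 287 under a 13:3 ratio (total parts = 16):
  malvidin-free: 287 × 13/16 = 233.1875
  malvidin-pigmented: 287 × 3/16 = 53.8125
χ² = Σ (O − E)² / E
  malvidin-free: (215 − 233.1875)² / 233.1875 = 1.4185
  malvidin-pigmented: (72 − 53.8125)² / 53.8125 = 6.1470
χ² = 1.4185 + 6.1470 = 7.5655 ≈ 7.566

7.566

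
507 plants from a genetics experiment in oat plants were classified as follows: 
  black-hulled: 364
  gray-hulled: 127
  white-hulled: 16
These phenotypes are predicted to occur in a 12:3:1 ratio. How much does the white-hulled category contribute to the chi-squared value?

7.766

Expected counts for N = 507 under a 12:3:1 ratio (total parts = 16):
  black-hulled: 507 × 12/16 = 380.25
  gray-hulled: 507 × 3/16 = 95.0625
  white-hulled: 507 × 1/16 = 31.6875
Contribution of white-hulled: (16 − 31.6875)² / 31.6875 = 7.7664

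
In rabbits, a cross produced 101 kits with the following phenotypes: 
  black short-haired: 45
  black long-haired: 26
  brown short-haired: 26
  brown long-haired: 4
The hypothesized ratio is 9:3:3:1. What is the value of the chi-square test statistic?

8.571

Under the 9:3:3:1 hypothesis (Σ ratio = 16, N = 101):
  black short-haired: 101 × 9/16 = 56.8125
  black long-haired: 101 × 3/16 = 18.9375
  brown short-haired: 101 × 3/16 = 18.9375
  brown long-haired: 101 × 1/16 = 6.3125
χ² = Σ (O − E)² / E
  black short-haired: (45 − 56.8125)² / 56.8125 = 2.4561
  black long-haired: (26 − 18.9375)² / 18.9375 = 2.6339
  brown short-haired: (26 − 18.9375)² / 18.9375 = 2.6339
  brown long-haired: (4 − 6.3125)² / 6.3125 = 0.8472
χ² = 2.4561 + 2.6339 + 2.6339 + 0.8472 = 8.5711 ≈ 8.571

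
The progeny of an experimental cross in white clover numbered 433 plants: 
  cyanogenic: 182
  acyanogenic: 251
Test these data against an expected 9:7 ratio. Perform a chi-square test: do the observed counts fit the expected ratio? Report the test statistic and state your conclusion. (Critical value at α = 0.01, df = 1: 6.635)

Under the 9:7 hypothesis (Σ ratio = 16, N = 433):
  cyanogenic: 433 × 9/16 = 243.5625
  acyanogenic: 433 × 7/16 = 189.4375
χ² = Σ (O − E)² / E
  cyanogenic: (182 − 243.5625)² / 243.5625 = 15.5604
  acyanogenic: (251 − 189.4375)² / 189.4375 = 20.0063
χ² = 15.5604 + 20.0063 = 35.5667 ≈ 35.567
Degrees of freedom = 2 − 1 = 1; critical value at α = 0.01 is 6.635.
Since 35.567 > 6.635, we reject the null hypothesis — the data do not fit the 9:7 ratio.

35.567; not consistent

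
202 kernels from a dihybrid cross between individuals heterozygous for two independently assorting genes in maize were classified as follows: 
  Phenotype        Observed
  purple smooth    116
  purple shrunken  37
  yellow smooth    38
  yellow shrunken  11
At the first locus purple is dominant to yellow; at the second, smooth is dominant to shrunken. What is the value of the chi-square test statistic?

0.279

A dihybrid F₂ with independent assortment and complete dominance at both loci gives a 9:3:3:1 phenotypic ratio.
Total ratio parts = 16. Expected numbers out of 202:
  purple smooth: 202 × 9/16 = 113.625
  purple shrunken: 202 × 3/16 = 37.875
  yellow smooth: 202 × 3/16 = 37.875
  yellow shrunken: 202 × 1/16 = 12.625
χ² = Σ (O − E)² / E
  purple smooth: (116 − 113.625)² / 113.625 = 0.0496
  purple shrunken: (37 − 37.875)² / 37.875 = 0.0202
  yellow smooth: (38 − 37.875)² / 37.875 = 0.0004
  yellow shrunken: (11 − 12.625)² / 12.625 = 0.2092
χ² = 0.0496 + 0.0202 + 0.0004 + 0.2092 = 0.2794 ≈ 0.279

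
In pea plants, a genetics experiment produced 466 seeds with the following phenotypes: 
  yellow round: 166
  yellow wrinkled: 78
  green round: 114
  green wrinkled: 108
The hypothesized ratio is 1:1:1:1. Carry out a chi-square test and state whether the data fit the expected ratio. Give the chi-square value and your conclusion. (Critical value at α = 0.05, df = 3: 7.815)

34.429; not consistent

The 1:1:1:1 ratio has 4 parts, so with N = 466 the expected counts are:
  yellow round: 466 × 1/4 = 116.5
  yellow wrinkled: 466 × 1/4 = 116.5
  green round: 466 × 1/4 = 116.5
  green wrinkled: 466 × 1/4 = 116.5
χ² = Σ (O − E)² / E
  yellow round: (166 − 116.5)² / 116.5 = 21.0322
  yellow wrinkled: (78 − 116.5)² / 116.5 = 12.7232
  green round: (114 − 116.5)² / 116.5 = 0.0536
  green wrinkled: (108 − 116.5)² / 116.5 = 0.6202
χ² = 21.0322 + 12.7232 + 0.0536 + 0.6202 = 34.4292 ≈ 34.429
Degrees of freedom = 4 − 1 = 3; critical value at α = 0.05 is 7.815.
Since 34.429 > 7.815, we reject the null hypothesis — the data do not fit the 1:1:1:1 ratio.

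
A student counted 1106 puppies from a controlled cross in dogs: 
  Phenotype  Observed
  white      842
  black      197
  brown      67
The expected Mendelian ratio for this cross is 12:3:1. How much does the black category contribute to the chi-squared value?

Under the 12:3:1 hypothesis (Σ ratio = 16, N = 1106):
  white: 1106 × 12/16 = 829.5
  black: 1106 × 3/16 = 207.375
  brown: 1106 × 1/16 = 69.125
Contribution of black: (197 − 207.375)² / 207.375 = 0.5191

0.519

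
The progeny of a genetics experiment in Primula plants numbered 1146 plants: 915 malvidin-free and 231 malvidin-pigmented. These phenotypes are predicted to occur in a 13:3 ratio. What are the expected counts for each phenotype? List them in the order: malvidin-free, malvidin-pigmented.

The 13:3 ratio has 16 parts, so with N = 1146 the expected counts are:
  malvidin-free: 1146 × 13/16 = 931.125
  malvidin-pigmented: 1146 × 3/16 = 214.875

931.125, 214.875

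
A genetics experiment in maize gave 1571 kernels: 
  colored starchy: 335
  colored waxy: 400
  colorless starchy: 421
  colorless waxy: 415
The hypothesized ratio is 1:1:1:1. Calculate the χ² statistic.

11.918

The 1:1:1:1 ratio has 4 parts, so with N = 1571 the expected counts are:
  colored starchy: 1571 × 1/4 = 392.75
  colored waxy: 1571 × 1/4 = 392.75
  colorless starchy: 1571 × 1/4 = 392.75
  colorless waxy: 1571 × 1/4 = 392.75
χ² = Σ (O − E)² / E
  colored starchy: (335 − 392.75)² / 392.75 = 8.4916
  colored waxy: (400 − 392.75)² / 392.75 = 0.1338
  colorless starchy: (421 − 392.75)² / 392.75 = 2.0320
  colorless waxy: (415 − 392.75)² / 392.75 = 1.2605
χ² = 8.4916 + 0.1338 + 2.0320 + 1.2605 = 11.9179 ≈ 11.918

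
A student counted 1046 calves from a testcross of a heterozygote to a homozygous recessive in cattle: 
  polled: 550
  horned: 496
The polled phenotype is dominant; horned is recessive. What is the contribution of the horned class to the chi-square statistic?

A testcross of a heterozygote (Aa × aa) gives a 1:1 phenotypic ratio.
Total ratio parts = 2. Expected numbers out of 1046:
  polled: 1046 × 1/2 = 523
  horned: 1046 × 1/2 = 523
Contribution of horned: (496 − 523)² / 523 = 1.3939

1.394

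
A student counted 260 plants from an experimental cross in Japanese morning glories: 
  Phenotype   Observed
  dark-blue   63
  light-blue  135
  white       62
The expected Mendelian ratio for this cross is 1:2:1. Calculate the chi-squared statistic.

0.392

Total ratio parts = 4. Expected numbers out of 260:
  dark-blue: 260 × 1/4 = 65
  light-blue: 260 × 2/4 = 130
  white: 260 × 1/4 = 65
χ² = Σ (O − E)² / E
  dark-blue: (63 − 65)² / 65 = 0.0615
  light-blue: (135 − 130)² / 130 = 0.1923
  white: (62 − 65)² / 65 = 0.1385
χ² = 0.0615 + 0.1923 + 0.1385 = 0.3923 ≈ 0.392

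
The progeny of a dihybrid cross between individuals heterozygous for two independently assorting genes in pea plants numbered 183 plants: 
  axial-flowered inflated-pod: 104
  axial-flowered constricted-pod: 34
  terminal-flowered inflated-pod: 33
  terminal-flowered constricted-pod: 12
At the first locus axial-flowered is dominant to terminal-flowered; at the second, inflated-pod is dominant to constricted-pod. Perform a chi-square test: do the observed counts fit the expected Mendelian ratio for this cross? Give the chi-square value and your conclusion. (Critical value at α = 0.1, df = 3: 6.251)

A dihybrid F₂ with independent assortment and complete dominance at both loci gives a 9:3:3:1 phenotypic ratio.
Total ratio parts = 16. Expected numbers out of 183:
  axial-flowered inflated-pod: 183 × 9/16 = 102.9375
  axial-flowered constricted-pod: 183 × 3/16 = 34.3125
  terminal-flowered inflated-pod: 183 × 3/16 = 34.3125
  terminal-flowered constricted-pod: 183 × 1/16 = 11.4375
χ² = Σ (O − E)² / E
  axial-flowered inflated-pod: (104 − 102.9375)² / 102.9375 = 0.0110
  axial-flowered constricted-pod: (34 − 34.3125)² / 34.3125 = 0.0028
  terminal-flowered inflated-pod: (33 − 34.3125)² / 34.3125 = 0.0502
  terminal-flowered constricted-pod: (12 − 11.4375)² / 11.4375 = 0.0277
χ² = 0.0110 + 0.0028 + 0.0502 + 0.0277 = 0.0917 ≈ 0.092
Degrees of freedom = 4 − 1 = 3; critical value at α = 0.1 is 6.251.
Since 0.092 < 6.251, we fail to reject the null hypothesis — the data are consistent with the 9:3:3:1 ratio.

0.092; consistent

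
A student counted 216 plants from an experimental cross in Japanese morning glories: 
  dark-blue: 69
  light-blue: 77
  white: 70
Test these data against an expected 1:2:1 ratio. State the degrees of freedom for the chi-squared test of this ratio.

2

A goodness-of-fit test with 3 phenotype classes has df = 3 − 1 = 2.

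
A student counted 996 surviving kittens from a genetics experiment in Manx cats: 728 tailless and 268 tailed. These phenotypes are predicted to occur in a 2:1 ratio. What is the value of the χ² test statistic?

Expected counts for N = 996 under a 2:1 ratio (total parts = 3):
  tailless: 996 × 2/3 = 664
  tailed: 996 × 1/3 = 332
χ² = Σ (O − E)² / E
  tailless: (728 − 664)² / 664 = 6.1687
  tailed: (268 − 332)² / 332 = 12.3373
χ² = 6.1687 + 12.3373 = 18.506

18.506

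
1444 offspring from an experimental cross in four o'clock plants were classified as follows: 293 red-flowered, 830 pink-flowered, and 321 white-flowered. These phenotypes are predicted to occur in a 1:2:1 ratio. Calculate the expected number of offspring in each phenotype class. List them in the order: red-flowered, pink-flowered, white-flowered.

361, 722, 361

Total ratio parts = 4. Expected numbers out of 1444:
  red-flowered: 1444 × 1/4 = 361
  pink-flowered: 1444 × 2/4 = 722
  white-flowered: 1444 × 1/4 = 361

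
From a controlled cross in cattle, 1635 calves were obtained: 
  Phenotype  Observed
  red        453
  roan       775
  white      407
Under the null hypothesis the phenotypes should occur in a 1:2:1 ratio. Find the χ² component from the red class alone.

4.790

The 1:2:1 ratio has 4 parts, so with N = 1635 the expected counts are:
  red: 1635 × 1/4 = 408.75
  roan: 1635 × 2/4 = 817.5
  white: 1635 × 1/4 = 408.75
Contribution of red: (453 − 408.75)² / 408.75 = 4.7904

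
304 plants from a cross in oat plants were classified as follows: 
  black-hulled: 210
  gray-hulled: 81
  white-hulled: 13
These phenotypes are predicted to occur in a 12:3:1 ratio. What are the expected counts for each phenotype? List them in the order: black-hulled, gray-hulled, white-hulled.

Total ratio parts = 16. Expected numbers out of 304:
  black-hulled: 304 × 12/16 = 228
  gray-hulled: 304 × 3/16 = 57
  white-hulled: 304 × 1/16 = 19

228, 57, 19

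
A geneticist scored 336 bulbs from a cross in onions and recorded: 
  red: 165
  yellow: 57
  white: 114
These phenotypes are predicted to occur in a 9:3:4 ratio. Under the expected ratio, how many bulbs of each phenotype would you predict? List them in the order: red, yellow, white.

Total ratio parts = 16. Expected numbers out of 336:
  red: 336 × 9/16 = 189
  yellow: 336 × 3/16 = 63
  white: 336 × 4/16 = 84

189, 63, 84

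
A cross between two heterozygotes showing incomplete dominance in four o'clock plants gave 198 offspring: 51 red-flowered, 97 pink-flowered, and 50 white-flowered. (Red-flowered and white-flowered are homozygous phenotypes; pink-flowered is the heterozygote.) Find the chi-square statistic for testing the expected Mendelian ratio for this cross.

0.091

With incomplete dominance, a heterozygote × heterozygote cross gives a 1:2:1 phenotypic ratio.
Expected counts for N = 198 under a 1:2:1 ratio (total parts = 4):
  red-flowered: 198 × 1/4 = 49.5
  pink-flowered: 198 × 2/4 = 99
  white-flowered: 198 × 1/4 = 49.5
χ² = Σ (O − E)² / E
  red-flowered: (51 − 49.5)² / 49.5 = 0.0455
  pink-flowered: (97 − 99)² / 99 = 0.0404
  white-flowered: (50 − 49.5)² / 49.5 = 0.0051
χ² = 0.0455 + 0.0404 + 0.0051 = 0.091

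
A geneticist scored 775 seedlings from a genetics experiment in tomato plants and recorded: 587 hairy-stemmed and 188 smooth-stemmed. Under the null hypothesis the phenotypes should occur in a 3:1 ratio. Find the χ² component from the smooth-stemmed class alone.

0.171

The 3:1 ratio has 4 parts, so with N = 775 the expected counts are:
  hairy-stemmed: 775 × 3/4 = 581.25
  smooth-stemmed: 775 × 1/4 = 193.75
Contribution of smooth-stemmed: (188 − 193.75)² / 193.75 = 0.1706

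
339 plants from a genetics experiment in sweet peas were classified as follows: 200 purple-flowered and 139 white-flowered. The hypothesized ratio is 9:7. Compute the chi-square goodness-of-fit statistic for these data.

Total ratio parts = 16. Expected numbers out of 339:
  purple-flowered: 339 × 9/16 = 190.6875
  white-flowered: 339 × 7/16 = 148.3125
χ² = Σ (O − E)² / E
  purple-flowered: (200 − 190.6875)² / 190.6875 = 0.4548
  white-flowered: (139 − 148.3125)² / 148.3125 = 0.5847
χ² = 0.4548 + 0.5847 = 1.0395 ≈ 1.040

1.040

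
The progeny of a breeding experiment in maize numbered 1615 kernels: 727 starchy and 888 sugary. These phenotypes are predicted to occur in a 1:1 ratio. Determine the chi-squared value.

Expected counts for N = 1615 under a 1:1 ratio (total parts = 2):
  starchy: 1615 × 1/2 = 807.5
  sugary: 1615 × 1/2 = 807.5
χ² = Σ (O − E)² / E
  starchy: (727 − 807.5)² / 807.5 = 8.0251
  sugary: (888 − 807.5)² / 807.5 = 8.0251
χ² = 8.0251 + 8.0251 = 16.0502 ≈ 16.050

16.050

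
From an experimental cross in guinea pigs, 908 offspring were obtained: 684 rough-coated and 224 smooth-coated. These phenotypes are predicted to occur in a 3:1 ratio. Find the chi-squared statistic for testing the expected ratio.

The 3:1 ratio has 4 parts, so with N = 908 the expected counts are:
  rough-coated: 908 × 3/4 = 681
  smooth-coated: 908 × 1/4 = 227
χ² = Σ (O − E)² / E
  rough-coated: (684 − 681)² / 681 = 0.0132
  smooth-coated: (224 − 227)² / 227 = 0.0396
χ² = 0.0132 + 0.0396 = 0.0528 ≈ 0.053

0.053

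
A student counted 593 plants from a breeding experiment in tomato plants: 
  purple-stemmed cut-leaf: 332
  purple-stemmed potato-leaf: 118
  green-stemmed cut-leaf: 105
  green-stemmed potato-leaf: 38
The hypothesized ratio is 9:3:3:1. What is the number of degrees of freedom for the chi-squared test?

A goodness-of-fit test with 4 phenotype classes has df = 4 − 1 = 3.

3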